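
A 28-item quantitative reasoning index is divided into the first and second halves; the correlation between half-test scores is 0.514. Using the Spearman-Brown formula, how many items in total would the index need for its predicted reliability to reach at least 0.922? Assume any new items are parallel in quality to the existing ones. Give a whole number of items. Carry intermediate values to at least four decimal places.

157

r_full = 2(0.514)/(1 + 0.514) = 0.6790
Solve Spearman-Brown for n: n = 0.922(1 − 0.6790) / [0.6790(1 − 0.922)] = 5.5882
Required items = 5.5882 × 28 = 156.47, so 157 items.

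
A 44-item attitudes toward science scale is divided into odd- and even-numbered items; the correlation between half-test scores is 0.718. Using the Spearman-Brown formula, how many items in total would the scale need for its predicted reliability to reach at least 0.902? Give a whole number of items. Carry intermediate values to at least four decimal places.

Corrected full-test reliability: r_full = 2 × 0.718 / (1 + 0.718) ≈ 0.8359
n = r_tgt(1 − r_full) / [r_full(1 − r_tgt)] = 0.902 × 0.1641 / (0.8359 × 0.098) ≈ 1.8069
Items = 1.8069 × 44 ≈ 79.50 → 80

80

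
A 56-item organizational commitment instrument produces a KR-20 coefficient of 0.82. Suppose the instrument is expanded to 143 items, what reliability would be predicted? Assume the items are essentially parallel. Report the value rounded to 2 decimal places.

Length ratio n = 143/56 = 2.5536
r_new = 2.5536·0.82 / [1 + (2.5536 − 1)·0.82]
r_new = 2.0940 / 2.2740 ≈ 0.9208

0.92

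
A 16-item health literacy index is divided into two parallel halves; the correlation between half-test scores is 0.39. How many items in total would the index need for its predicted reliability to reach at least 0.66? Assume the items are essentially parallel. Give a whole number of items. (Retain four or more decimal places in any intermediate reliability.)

25

r_full = 2(0.39)/(1 + 0.39) = 0.5612
Solve Spearman-Brown for n: n = 0.66(1 − 0.5612) / [0.5612(1 − 0.66)] = 1.5178
Required items = 1.5178 × 16 = 24.28, so 25 items.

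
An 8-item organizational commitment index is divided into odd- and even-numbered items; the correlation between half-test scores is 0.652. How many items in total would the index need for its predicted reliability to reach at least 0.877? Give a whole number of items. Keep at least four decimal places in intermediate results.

r_full = 2(0.652)/(1 + 0.652) = 0.7893
n = r_tgt(1 − r_full) / [r_full(1 − r_tgt)] = 0.877 × 0.2107 / (0.7893 × 0.123) ≈ 1.9033
Items = 1.9033 × 8 ≈ 15.23 → 16

16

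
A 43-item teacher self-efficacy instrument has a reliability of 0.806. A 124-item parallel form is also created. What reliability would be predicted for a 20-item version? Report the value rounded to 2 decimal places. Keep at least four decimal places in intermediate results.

Only the ratio of lengths matters: n = 20/43 = 0.4651
r_{20} = n·r / (1 + (n − 1)·r) = 0.3749 / 0.5689 ≈ 0.6590

0.66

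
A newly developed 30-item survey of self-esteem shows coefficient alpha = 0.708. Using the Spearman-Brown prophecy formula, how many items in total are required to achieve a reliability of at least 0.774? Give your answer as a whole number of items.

n = [0.774 × 0.292] / [0.708 × 0.226]
n = 0.226008 / 0.160008 ≈ 1.4125
1.4125 × 30 = 42.38 → 43 items

43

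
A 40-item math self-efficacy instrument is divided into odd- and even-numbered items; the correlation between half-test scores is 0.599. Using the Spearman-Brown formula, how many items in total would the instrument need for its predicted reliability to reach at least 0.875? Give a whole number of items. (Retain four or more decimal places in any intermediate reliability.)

94

Corrected full-test reliability: r_full = 2 × 0.599 / (1 + 0.599) ≈ 0.7492
n = r_tgt(1 − r_full) / [r_full(1 − r_tgt)] = 0.875 × 0.2508 / (0.7492 × 0.125) ≈ 2.3433
Required items = 2.3433 × 40 = 93.73, so 94 items.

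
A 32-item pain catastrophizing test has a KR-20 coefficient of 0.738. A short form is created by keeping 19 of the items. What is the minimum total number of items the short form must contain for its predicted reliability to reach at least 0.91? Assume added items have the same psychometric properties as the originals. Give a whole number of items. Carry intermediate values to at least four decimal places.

First, r for the 19-item form: n = 19/32 = 0.5938, so r_19 = 0.5938·0.738/(1 + (0.5938 − 1)·0.738) = 0.6258
Then solve for n' with r_old = 0.6258, r_target = 0.91: n' = 0.91(1 − 0.6258)/[0.6258(1 − 0.91)] = 6.0460
Total items = 6.0460 × 19 = 114.87, rounded up to 115.

115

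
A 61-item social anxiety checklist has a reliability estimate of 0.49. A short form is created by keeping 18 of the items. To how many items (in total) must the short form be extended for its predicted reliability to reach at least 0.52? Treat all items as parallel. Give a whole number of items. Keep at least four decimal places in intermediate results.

First, r for the 18-item form: n = 18/61 = 0.2951, so r_18 = 0.2951·0.49/(1 + (0.2951 − 1)·0.49) = 0.2209
Then solve for n' with r_old = 0.2209, r_target = 0.52: n' = 0.52(1 − 0.2209)/[0.2209(1 − 0.52)] = 3.8208
Total items = 3.8208 × 18 = 68.77, rounded up to 69.

69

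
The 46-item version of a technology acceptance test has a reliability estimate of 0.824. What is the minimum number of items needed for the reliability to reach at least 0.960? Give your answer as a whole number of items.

236

Invert Spearman-Brown to solve for n:
n = r_target (1 − r_old) / [ r_old (1 − r_target) ]
n = 0.960 × (1 − 0.824) / [ 0.824 × (1 − 0.960) ]
n = 0.168960 / 0.032960 ≈ 5.1262
Items needed = n × 46 = 5.1262 × 46 ≈ 235.81 → round up to 236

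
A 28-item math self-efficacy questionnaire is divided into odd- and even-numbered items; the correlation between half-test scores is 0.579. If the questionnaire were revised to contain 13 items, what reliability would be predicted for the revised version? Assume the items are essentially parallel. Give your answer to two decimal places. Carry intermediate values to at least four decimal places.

First correct the split-half correlation to full-test reliability: r_full = 2 × 0.579 / (1 + 0.579) ≈ 0.7334
Then adjust to 13 items: n = 13/28 = 0.4643
r_new = n·r_full / (1 + (n − 1)·r_full) = 0.3405 / 0.6071 ≈ 0.5609

0.56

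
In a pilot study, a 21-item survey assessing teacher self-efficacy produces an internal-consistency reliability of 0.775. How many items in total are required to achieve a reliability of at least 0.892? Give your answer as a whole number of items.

Rearranging the Spearman-Brown formula for n,
n = r*(1 − r) / [ r (1 − r*) ]
n = 0.892 × (1 − 0.775) / [ 0.775 × (1 − 0.892) ]
  = 0.200700 / 0.083700 = 2.3978
2.3978 × 21 = 50.35 → 51 items

51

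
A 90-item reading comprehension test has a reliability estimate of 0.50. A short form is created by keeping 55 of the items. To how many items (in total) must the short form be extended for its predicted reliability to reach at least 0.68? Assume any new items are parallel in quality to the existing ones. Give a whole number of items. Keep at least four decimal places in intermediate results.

192

Short-form reliability: n = 55/90 = 0.6111; r_55 = n·r/(1+(n−1)r) ≈ 0.3793
Then solve for n' with r_old = 0.3793, r_target = 0.68: n' = 0.68(1 − 0.3793)/[0.3793(1 − 0.68)] = 3.4774
Total items = 3.4774 × 55 = 191.26, rounded up to 192.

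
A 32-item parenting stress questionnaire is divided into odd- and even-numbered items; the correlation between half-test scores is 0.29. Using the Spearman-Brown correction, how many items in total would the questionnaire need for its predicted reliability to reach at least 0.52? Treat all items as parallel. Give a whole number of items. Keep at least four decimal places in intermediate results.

r_full = 2(0.29)/(1 + 0.29) = 0.4496
Solve Spearman-Brown for n: n = 0.52(1 − 0.4496) / [0.4496(1 − 0.52)] = 1.3262
Items = 1.3262 × 32 ≈ 42.44 → 43

43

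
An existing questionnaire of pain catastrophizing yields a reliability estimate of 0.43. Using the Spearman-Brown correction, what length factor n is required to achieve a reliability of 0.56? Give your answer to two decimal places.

n = 0.56(1 − 0.43) / [0.43(1 − 0.56)]
  = 0.3192 / 0.1892 = 1.6871

1.69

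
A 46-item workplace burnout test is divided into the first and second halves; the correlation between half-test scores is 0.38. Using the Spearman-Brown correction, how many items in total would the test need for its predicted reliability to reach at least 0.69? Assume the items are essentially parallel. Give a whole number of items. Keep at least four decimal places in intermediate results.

Corrected full-test reliability: r_full = 2 × 0.38 / (1 + 0.38) ≈ 0.5507
n = r_tgt(1 − r_full) / [r_full(1 − r_tgt)] = 0.69 × 0.4493 / (0.5507 × 0.31) ≈ 1.8160
Required items = 1.8160 × 46 = 83.54, so 84 items.

84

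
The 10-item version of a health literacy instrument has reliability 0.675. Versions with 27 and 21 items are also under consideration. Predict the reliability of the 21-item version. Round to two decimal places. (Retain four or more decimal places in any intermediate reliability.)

0.81

Only the ratio of lengths matters: n = 21/10 = 2.1000
r_{21} = n·r / (1 + (n − 1)·r) = 1.4175 / 1.7425 ≈ 0.8135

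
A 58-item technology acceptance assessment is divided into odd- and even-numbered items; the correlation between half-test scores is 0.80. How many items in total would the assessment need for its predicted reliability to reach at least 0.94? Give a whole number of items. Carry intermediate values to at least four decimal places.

114

Corrected full-test reliability: r_full = 2 × 0.80 / (1 + 0.80) ≈ 0.8889
Solve Spearman-Brown for n: n = 0.94(1 − 0.8889) / [0.8889(1 − 0.94)] = 1.9581
Items = 1.9581 × 58 ≈ 113.57 → 114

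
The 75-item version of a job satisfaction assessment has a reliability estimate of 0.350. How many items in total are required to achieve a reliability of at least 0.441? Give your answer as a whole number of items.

Rearranging the Spearman-Brown formula for n,
n = r_target (1 − r_old) / [ r_old (1 − r_target) ]
n = [0.441 × 0.650] / [0.350 × 0.559]
n = 0.286650 / 0.195650 ≈ 1.4651
1.4651 × 75 = 109.88 → 110 items

110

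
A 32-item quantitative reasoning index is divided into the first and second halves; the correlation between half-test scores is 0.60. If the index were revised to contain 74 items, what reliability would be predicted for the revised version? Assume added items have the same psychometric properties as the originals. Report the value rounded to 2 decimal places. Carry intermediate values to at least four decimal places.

Full-test reliability from the split-half r: r_full = 2(0.60)/(1 + 0.60) = 0.7500
Then adjust to 74 items: n = 74/32 = 2.3125
r_new = n·r_full / (1 + (n − 1)·r_full) = 1.7344 / 1.9844 ≈ 0.8740

0.87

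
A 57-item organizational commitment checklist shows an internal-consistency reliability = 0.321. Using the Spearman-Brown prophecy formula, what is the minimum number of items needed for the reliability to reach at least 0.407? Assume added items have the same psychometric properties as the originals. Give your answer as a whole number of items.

Rearranging the Spearman-Brown formula for n,
n = r_target (1 − r_old) / [ r_old (1 − r_target) ]
n = [0.407 × 0.679] / [0.321 × 0.593]
  = 0.276353 / 0.190353 = 1.4518
So the test needs 1.4518 × 57 ≈ 82.75 items; rounding up, 83.

83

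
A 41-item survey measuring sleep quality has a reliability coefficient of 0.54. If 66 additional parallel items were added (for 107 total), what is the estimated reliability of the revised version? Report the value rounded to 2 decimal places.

0.75

Length ratio n = 107/41 = 2.6098
r_new = (2.6098 × 0.54) / (1 + (2.6098 − 1) × 0.54)
r_new = 1.4093 / 1.8693 ≈ 0.7539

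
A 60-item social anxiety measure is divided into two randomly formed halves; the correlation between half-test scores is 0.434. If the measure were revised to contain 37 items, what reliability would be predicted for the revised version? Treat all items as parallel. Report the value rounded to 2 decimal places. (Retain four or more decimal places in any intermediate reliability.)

Spearman-Brown correction (n = 2): r_full = 2·0.434/(1 + 0.434) = 0.6053
Length factor from 60 to 37 items: n = 37/60 = 0.6167
r_new = n·r_full / (1 + (n − 1)·r_full) = 0.3733 / 0.7680 ≈ 0.4861

0.49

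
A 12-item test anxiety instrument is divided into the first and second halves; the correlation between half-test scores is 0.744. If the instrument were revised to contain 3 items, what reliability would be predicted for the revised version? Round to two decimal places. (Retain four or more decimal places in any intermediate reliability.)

0.59

First correct the split-half correlation to full-test reliability: r_full = 2 × 0.744 / (1 + 0.744) ≈ 0.8532
Length factor from 12 to 3 items: n = 3/12 = 0.2500
r_new = n·r_full / (1 + (n − 1)·r_full) = 0.2133 / 0.3601 ≈ 0.5923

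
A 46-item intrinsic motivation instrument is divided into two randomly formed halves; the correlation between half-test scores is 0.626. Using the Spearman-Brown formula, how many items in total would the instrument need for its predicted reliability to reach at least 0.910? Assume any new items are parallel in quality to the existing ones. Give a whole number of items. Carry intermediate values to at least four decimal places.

139

Corrected full-test reliability: r_full = 2 × 0.626 / (1 + 0.626) ≈ 0.7700
n = r_tgt(1 − r_full) / [r_full(1 − r_tgt)] = 0.910 × 0.2300 / (0.7700 × 0.090) ≈ 3.0202
Required items = 3.0202 × 46 = 138.93, so 139 items.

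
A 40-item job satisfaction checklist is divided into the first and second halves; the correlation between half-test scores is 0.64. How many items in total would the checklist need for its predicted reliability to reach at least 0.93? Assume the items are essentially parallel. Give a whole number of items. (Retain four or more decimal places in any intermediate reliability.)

r_full = 2(0.64)/(1 + 0.64) = 0.7805
Solve Spearman-Brown for n: n = 0.93(1 − 0.7805) / [0.7805(1 − 0.93)] = 3.7363
Required items = 3.7363 × 40 = 149.45, so 150 items.

150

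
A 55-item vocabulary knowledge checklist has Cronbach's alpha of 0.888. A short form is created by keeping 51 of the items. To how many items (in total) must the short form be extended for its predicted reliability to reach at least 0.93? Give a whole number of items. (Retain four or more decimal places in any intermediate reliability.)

Short-form reliability: n = 51/55 = 0.9273; r_51 = n·r/(1+(n−1)r) ≈ 0.8803
Then solve for n' with r_old = 0.8803, r_target = 0.93: n' = 0.93(1 − 0.8803)/[0.8803(1 − 0.93)] = 1.8065
Items = 1.8065 × 51 ≈ 92.13 → 93

93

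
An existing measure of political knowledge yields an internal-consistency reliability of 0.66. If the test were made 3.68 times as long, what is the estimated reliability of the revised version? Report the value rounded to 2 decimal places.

0.88

Spearman-Brown: r_new = n·r / (1 + (n − 1)·r)
r_new = (3.68 × 0.66) / (1 + (3.68 − 1) × 0.66)
     = 2.4288 / 2.7688 = 0.8772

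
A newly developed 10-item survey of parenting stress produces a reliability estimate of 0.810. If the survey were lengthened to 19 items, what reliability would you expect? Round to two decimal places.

Length ratio n = 19/10 = 1.9
Apply the Spearman-Brown prophecy formula, r' = nr / [1 + (n − 1)r]:
r_new = 1.9·0.810 / [1 + (1.9 − 1)·0.810]
     = 1.5390 / 1.7290 = 0.8901

0.89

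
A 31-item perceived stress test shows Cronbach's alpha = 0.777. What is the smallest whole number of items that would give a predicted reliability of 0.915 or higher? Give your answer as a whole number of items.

n = 0.915(1 − 0.777) / [0.777(1 − 0.915)]
n = 0.204045 / 0.066045 ≈ 3.0895
3.0895 × 31 = 95.77 → 96 items

96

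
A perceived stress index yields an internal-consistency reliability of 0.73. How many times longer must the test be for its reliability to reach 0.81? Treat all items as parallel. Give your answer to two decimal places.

Spearman-Brown solved for the length factor n:
n = r*(1 − r) / [ r (1 − r*) ]
n = 0.81(1 − 0.73) / [0.73(1 − 0.81)]
  = 0.2187 / 0.1387 = 1.5768

1.58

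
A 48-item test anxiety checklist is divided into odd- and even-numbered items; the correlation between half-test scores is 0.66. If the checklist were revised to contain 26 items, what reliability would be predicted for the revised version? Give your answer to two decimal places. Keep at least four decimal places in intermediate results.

First correct the split-half correlation to full-test reliability: r_full = 2 × 0.66 / (1 + 0.66) ≈ 0.7952
Length factor from 48 to 26 items: n = 26/48 = 0.5417
r_new = n·r_full / (1 + (n − 1)·r_full) = 0.4308 / 0.6356 ≈ 0.6778

0.68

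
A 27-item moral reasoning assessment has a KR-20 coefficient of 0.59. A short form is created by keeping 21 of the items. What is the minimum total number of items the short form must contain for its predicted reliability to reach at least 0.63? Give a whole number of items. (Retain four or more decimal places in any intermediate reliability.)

32

Short-form reliability: n = 21/27 = 0.7778; r_21 = n·r/(1+(n−1)r) ≈ 0.5281
Then solve for n' with r_old = 0.5281, r_target = 0.63: n' = 0.63(1 − 0.5281)/[0.5281(1 − 0.63)] = 1.5215
Items = 1.5215 × 21 ≈ 31.95 → 32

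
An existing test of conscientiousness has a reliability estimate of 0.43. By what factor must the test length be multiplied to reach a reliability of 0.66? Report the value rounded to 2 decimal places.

Invert Spearman-Brown to solve for n:
n = r*(1 − r) / [ r (1 − r*) ]
n = 0.66(1 − 0.43) / [0.43(1 − 0.66)]
  = 0.3762 / 0.1462 = 2.5732

2.57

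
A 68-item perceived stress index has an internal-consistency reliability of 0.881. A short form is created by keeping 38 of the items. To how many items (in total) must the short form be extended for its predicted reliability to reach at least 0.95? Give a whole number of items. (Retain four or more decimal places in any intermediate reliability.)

175

Short-form reliability: n = 38/68 = 0.5588; r_38 = n·r/(1+(n−1)r) ≈ 0.8053
Then solve for n' with r_old = 0.8053, r_target = 0.95: n' = 0.95(1 − 0.8053)/[0.8053(1 − 0.95)] = 4.5937
Items = 4.5937 × 38 ≈ 174.56 → 175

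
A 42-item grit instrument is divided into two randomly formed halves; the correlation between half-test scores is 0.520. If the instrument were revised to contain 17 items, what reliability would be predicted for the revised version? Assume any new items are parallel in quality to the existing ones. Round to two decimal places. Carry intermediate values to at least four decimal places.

0.47

Spearman-Brown correction (n = 2): r_full = 2·0.520/(1 + 0.520) = 0.6842
Length factor from 42 to 17 items: n = 17/42 = 0.4048
r_new = n·r_full / (1 + (n − 1)·r_full) = 0.2770 / 0.5928 ≈ 0.4673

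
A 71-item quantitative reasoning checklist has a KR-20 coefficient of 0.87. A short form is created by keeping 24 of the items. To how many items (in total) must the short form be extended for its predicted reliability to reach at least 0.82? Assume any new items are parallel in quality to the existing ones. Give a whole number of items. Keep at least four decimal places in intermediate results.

49

Short-form reliability: n = 24/71 = 0.3380; r_24 = n·r/(1+(n−1)r) ≈ 0.6934
Length factor from the short form to reach 0.82: n' = 0.82(1 − 0.6934) / [0.6934(1 − 0.82)] ≈ 2.0143
Total items = 2.0143 × 24 = 48.34, rounded up to 49.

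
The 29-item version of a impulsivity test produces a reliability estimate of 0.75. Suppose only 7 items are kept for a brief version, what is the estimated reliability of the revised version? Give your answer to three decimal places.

The new length is 7/29 = 0.2414 times the old.
By Spearman-Brown, r_new = n r / (1 + (n − 1) r).
r_new = 0.2414·0.75 / [1 + (0.2414 − 1)·0.75]
     = 0.1810 / 0.4311 = 0.4199

0.420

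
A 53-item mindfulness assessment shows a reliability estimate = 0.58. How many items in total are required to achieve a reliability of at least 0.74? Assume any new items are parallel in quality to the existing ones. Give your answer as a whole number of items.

Spearman-Brown solved for the length factor n:
n = r_target (1 − r_old) / [ r_old (1 − r_target) ]
n = 0.74 × (1 − 0.58) / [ 0.58 × (1 − 0.74) ]
  = 0.3108 / 0.1508 = 2.0610
2.0610 × 53 = 109.23 → 110 items

110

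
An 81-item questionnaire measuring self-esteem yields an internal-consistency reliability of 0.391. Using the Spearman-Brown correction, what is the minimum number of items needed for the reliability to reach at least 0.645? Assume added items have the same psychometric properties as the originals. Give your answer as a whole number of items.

230

n = [0.645 × 0.609] / [0.391 × 0.355]
  = 0.392805 / 0.138805 = 2.8299
2.8299 × 81 = 229.22 → 230 items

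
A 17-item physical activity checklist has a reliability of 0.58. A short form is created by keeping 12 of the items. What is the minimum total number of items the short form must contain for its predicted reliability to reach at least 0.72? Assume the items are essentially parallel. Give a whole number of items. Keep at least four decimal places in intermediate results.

Short-form reliability: n = 12/17 = 0.7059; r_12 = n·r/(1+(n−1)r) ≈ 0.4936
Length factor from the short form to reach 0.72: n' = 0.72(1 − 0.4936) / [0.4936(1 − 0.72)] ≈ 2.6381
Items = 2.6381 × 12 ≈ 31.66 → 32

32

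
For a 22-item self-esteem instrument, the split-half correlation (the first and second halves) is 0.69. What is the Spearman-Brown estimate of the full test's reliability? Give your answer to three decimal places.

0.817

r_full = 2(0.69) / (1 + 0.69)
       = 1.3800 / 1.6900 = 0.8166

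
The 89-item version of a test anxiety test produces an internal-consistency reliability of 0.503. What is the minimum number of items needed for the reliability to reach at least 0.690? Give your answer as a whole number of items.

Invert Spearman-Brown to solve for n:
n = r*(1 − r) / [ r (1 − r*) ]
n = [0.690 × 0.497] / [0.503 × 0.310]
n = 0.342930 / 0.155930 ≈ 2.1993
So the test needs 2.1993 × 89 ≈ 195.74 items; rounding up, 196.

196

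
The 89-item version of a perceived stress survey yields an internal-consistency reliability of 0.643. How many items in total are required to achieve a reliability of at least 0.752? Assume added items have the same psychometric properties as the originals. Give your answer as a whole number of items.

n = [0.752 × 0.357] / [0.643 × 0.248]
n = 0.268464 / 0.159464 ≈ 1.6835
So the test needs 1.6835 × 89 ≈ 149.83 items; rounding up, 150.

150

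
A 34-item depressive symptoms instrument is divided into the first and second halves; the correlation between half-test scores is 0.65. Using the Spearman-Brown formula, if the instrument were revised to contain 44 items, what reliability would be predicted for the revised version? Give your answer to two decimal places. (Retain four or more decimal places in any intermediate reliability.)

Full-test reliability from the split-half r: r_full = 2(0.65)/(1 + 0.65) = 0.7879
Length factor from 34 to 44 items: n = 44/34 = 1.2941
r_new = n·r_full / (1 + (n − 1)·r_full) = 1.0196 / 1.2317 ≈ 0.8278

0.83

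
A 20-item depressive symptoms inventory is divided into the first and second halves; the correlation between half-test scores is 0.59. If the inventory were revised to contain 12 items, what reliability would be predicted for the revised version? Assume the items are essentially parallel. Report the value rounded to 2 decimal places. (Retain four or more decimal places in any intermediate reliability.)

Full-test reliability from the split-half r: r_full = 2(0.59)/(1 + 0.59) = 0.7421
Length factor from 20 to 12 items: n = 12/20 = 0.6000
r_new = n·r_full / (1 + (n − 1)·r_full) = 0.4453 / 0.7032 ≈ 0.6332

0.63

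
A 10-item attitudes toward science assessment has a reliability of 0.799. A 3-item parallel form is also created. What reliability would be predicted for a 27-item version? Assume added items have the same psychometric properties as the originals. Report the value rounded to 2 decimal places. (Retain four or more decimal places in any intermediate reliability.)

0.91

Only the ratio of lengths matters: n = 27/10 = 2.7000
r_{27} = n·r / (1 + (n − 1)·r) = 2.1573 / 2.3583 ≈ 0.9148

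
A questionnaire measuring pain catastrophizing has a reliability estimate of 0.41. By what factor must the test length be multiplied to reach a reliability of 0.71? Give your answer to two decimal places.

Invert Spearman-Brown to solve for n:
n = r*(1 − r) / [ r (1 − r*) ]
n = 0.71(1 − 0.41) / [0.41(1 − 0.71)]
  = 0.4189 / 0.1189 = 3.5231

3.52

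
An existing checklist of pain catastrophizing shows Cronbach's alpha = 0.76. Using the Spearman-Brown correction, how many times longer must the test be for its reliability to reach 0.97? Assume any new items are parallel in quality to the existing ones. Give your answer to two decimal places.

10.21

Invert Spearman-Brown to solve for n:
n = r*(1 − r) / [ r (1 − r*) ]
n = [0.97 × 0.24] / [0.76 × 0.03]
n = 0.2328 / 0.0228 ≈ 10.2105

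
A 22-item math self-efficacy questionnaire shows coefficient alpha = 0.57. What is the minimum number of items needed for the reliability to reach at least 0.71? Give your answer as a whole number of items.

41

Rearranging the Spearman-Brown formula for n,
n = r_target (1 − r_old) / [ r_old (1 − r_target) ]
n = [0.71 × 0.43] / [0.57 × 0.29]
  = 0.3053 / 0.1653 = 1.8469
So the test needs 1.8469 × 22 ≈ 40.63 items; rounding up, 41.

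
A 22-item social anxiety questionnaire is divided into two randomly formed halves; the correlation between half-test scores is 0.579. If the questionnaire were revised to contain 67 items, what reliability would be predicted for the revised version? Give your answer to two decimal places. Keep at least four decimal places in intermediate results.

Spearman-Brown correction (n = 2): r_full = 2·0.579/(1 + 0.579) = 0.7334
Then adjust to 67 items: n = 67/22 = 3.0455
r_new = n·r_full / (1 + (n − 1)·r_full) = 2.2336 / 2.5002 ≈ 0.8934

0.89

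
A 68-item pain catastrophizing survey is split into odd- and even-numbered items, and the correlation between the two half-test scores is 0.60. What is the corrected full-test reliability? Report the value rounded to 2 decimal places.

Apply the Spearman-Brown correction with n = 2:
r_full = 2r_hh / (1 + r_hh) = 2 × 0.60 / (1 + 0.60)
       = 1.2000 / 1.6000 = 0.7500

0.75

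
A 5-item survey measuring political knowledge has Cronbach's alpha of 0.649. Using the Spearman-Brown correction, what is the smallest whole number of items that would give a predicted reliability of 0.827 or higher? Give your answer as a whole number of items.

Spearman-Brown solved for the length factor n:
n = r_target (1 − r_old) / [ r_old (1 − r_target) ]
n = 0.827(1 − 0.649) / [0.649(1 − 0.827)]
  = 0.290277 / 0.112277 = 2.5854
2.5854 × 5 = 12.93 → 13 items

13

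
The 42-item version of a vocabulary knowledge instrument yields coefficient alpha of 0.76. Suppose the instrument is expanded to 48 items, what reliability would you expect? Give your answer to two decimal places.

0.78

n = 48/42 = 1.1429
r_new = 1.1429·0.76 / [1 + (1.1429 − 1)·0.76]
     = 0.8686 / 1.1086 = 0.7835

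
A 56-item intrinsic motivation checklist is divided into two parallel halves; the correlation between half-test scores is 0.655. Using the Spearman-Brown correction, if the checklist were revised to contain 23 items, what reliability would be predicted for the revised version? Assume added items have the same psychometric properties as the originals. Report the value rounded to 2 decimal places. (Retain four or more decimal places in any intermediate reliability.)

First correct the split-half correlation to full-test reliability: r_full = 2 × 0.655 / (1 + 0.655) ≈ 0.7915
Length factor from 56 to 23 items: n = 23/56 = 0.4107
r_new = n·r_full / (1 + (n − 1)·r_full) = 0.3251 / 0.5336 ≈ 0.6093

0.61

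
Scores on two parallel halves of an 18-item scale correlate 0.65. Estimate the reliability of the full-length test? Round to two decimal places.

r_full = 2(0.65) / (1 + 0.65)
       = 1.3000 / 1.6500 = 0.7879

0.79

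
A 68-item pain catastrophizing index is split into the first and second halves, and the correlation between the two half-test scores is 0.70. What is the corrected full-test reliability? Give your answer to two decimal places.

r_full = 2(0.70) / (1 + 0.70)
r_full = 1.4000 / 1.7000 ≈ 0.8235

0.82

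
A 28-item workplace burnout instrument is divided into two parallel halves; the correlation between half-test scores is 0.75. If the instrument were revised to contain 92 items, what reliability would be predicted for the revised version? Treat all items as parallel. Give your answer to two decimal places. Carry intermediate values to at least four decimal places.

0.95

First correct the split-half correlation to full-test reliability: r_full = 2 × 0.75 / (1 + 0.75) ≈ 0.8571
Length factor from 28 to 92 items: n = 92/28 = 3.2857
r_new = n·r_full / (1 + (n − 1)·r_full) = 2.8162 / 2.9591 ≈ 0.9517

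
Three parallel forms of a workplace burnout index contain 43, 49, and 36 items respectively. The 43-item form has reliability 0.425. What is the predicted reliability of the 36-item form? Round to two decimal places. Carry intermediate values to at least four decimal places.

The 49-item form is not needed; work directly from the 43-item form with n = 36/43 = 0.8372.
r_{36} = n·r / (1 + (n − 1)·r) = 0.3558 / 0.9308 ≈ 0.3823

0.38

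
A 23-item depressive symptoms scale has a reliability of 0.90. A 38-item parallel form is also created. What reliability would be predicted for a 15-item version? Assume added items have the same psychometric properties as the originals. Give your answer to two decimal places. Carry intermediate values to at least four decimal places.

0.85

Only the ratio of lengths matters: n = 15/23 = 0.6522
r_{15} = n·r / (1 + (n − 1)·r) = 0.5870 / 0.6870 ≈ 0.8544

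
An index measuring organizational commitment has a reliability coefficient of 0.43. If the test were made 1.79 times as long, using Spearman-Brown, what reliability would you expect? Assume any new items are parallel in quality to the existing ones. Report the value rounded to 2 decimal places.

0.57

Apply the Spearman-Brown prophecy formula, r' = nr / [1 + (n − 1)r]:
r_new = 1.79·0.43 / [1 + (1.79 − 1)·0.43]
r_new = 0.7697 / 1.3397 ≈ 0.5745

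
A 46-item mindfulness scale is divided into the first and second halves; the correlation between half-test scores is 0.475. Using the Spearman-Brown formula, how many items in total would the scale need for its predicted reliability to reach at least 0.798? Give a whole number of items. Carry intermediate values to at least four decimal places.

r_full = 2(0.475)/(1 + 0.475) = 0.6441
Solve Spearman-Brown for n: n = 0.798(1 − 0.6441) / [0.6441(1 − 0.798)] = 2.1829
Items = 2.1829 × 46 ≈ 100.41 → 101

101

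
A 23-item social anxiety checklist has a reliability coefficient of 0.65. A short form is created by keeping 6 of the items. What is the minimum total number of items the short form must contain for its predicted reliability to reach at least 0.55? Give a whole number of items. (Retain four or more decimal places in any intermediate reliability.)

Short-form reliability: n = 6/23 = 0.2609; r_6 = n·r/(1+(n−1)r) ≈ 0.3264
Then solve for n' with r_old = 0.3264, r_target = 0.55: n' = 0.55(1 − 0.3264)/[0.3264(1 − 0.55)] = 2.5223
Total items = 2.5223 × 6 = 15.13, rounded up to 16.

16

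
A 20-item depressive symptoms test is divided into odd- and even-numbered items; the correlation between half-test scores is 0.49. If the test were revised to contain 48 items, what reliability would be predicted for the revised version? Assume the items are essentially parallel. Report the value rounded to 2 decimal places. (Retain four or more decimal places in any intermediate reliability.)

First correct the split-half correlation to full-test reliability: r_full = 2 × 0.49 / (1 + 0.49) ≈ 0.6577
Length factor from 20 to 48 items: n = 48/20 = 2.4000
r_new = n·r_full / (1 + (n − 1)·r_full) = 1.5785 / 1.9208 ≈ 0.8218

0.82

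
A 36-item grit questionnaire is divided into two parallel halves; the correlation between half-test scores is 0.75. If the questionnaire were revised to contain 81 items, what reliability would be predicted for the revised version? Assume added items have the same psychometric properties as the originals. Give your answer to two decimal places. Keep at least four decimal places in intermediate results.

First correct the split-half correlation to full-test reliability: r_full = 2 × 0.75 / (1 + 0.75) ≈ 0.8571
Length factor from 36 to 81 items: n = 81/36 = 2.2500
r_new = n·r_full / (1 + (n − 1)·r_full) = 1.9285 / 2.0714 ≈ 0.9310

0.93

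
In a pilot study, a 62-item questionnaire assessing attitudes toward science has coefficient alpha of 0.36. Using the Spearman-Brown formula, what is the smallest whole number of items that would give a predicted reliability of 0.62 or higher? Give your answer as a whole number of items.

Rearranging the Spearman-Brown formula for n,
n = r*(1 − r) / [ r (1 − r*) ]
n = 0.62 × (1 − 0.36) / [ 0.36 × (1 − 0.62) ]
n = 0.3968 / 0.1368 ≈ 2.9006
So the test needs 2.9006 × 62 ≈ 179.84 items; rounding up, 180.

180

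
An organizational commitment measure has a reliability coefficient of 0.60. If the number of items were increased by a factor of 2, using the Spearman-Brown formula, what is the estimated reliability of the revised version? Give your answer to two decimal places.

0.75

Apply the Spearman-Brown prophecy formula, r' = nr / [1 + (n − 1)r]:
r_new = 2·0.60 / [1 + (2 − 1)·0.60]
r_new = 1.2000 / 1.6000 ≈ 0.7500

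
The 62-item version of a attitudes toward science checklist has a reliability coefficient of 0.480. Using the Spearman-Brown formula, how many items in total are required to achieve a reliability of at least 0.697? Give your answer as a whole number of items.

155

Invert Spearman-Brown to solve for n:
n = r_target (1 − r_old) / [ r_old (1 − r_target) ]
n = 0.697(1 − 0.480) / [0.480(1 − 0.697)]
n = 0.362440 / 0.145440 ≈ 2.4920
So the test needs 2.4920 × 62 ≈ 154.50 items; rounding up, 155.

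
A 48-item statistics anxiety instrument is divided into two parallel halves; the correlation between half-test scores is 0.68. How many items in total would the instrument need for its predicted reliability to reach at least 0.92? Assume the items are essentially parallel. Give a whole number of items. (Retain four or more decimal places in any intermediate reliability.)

Corrected full-test reliability: r_full = 2 × 0.68 / (1 + 0.68) ≈ 0.8095
n = r_tgt(1 − r_full) / [r_full(1 − r_tgt)] = 0.92 × 0.1905 / (0.8095 × 0.08) ≈ 2.7063
Items = 2.7063 × 48 ≈ 129.90 → 130

130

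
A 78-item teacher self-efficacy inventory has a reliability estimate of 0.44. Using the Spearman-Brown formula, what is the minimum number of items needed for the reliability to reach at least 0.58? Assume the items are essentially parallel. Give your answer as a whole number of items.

138

Invert Spearman-Brown to solve for n:
n = r*(1 − r) / [ r (1 − r*) ]
n = [0.58 × 0.56] / [0.44 × 0.42]
  = 0.3248 / 0.1848 = 1.7576
So the test needs 1.7576 × 78 ≈ 137.09 items; rounding up, 138.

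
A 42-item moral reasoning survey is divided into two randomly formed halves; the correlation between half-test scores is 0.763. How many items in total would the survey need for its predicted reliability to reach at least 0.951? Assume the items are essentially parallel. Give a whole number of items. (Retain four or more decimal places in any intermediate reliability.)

Corrected full-test reliability: r_full = 2 × 0.763 / (1 + 0.763) ≈ 0.8656
Solve Spearman-Brown for n: n = 0.951(1 − 0.8656) / [0.8656(1 − 0.951)] = 3.0135
Items = 3.0135 × 42 ≈ 126.57 → 127

127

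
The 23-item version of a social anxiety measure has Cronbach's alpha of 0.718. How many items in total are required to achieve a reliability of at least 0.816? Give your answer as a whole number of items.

Rearranging the Spearman-Brown formula for n,
n = r*(1 − r) / [ r (1 − r*) ]
n = 0.816 × (1 − 0.718) / [ 0.718 × (1 − 0.816) ]
n = 0.230112 / 0.132112 ≈ 1.7418
So the test needs 1.7418 × 23 ≈ 40.06 items; rounding up, 41.

41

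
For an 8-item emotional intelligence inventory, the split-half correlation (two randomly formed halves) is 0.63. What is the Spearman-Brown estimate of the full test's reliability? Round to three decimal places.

0.773

The full test is twice the length of either half (n = 2).
r_full = 2r_hh / (1 + r_hh) = 2 × 0.63 / (1 + 0.63)
r_full = 1.2600 / 1.6300 ≈ 0.7730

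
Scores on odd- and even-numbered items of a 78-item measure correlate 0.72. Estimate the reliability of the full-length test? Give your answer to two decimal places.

The full test is twice the length of either half (n = 2).
r_full = 2(0.72) / (1 + 0.72)
       = 1.4400 / 1.7200 = 0.8372

0.84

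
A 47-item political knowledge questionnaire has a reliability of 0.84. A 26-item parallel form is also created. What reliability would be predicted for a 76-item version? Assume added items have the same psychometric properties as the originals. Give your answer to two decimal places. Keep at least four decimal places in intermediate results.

0.89

Only the ratio of lengths matters: n = 76/47 = 1.6170
r_{76} = n·r / (1 + (n − 1)·r) = 1.3583 / 1.5183 ≈ 0.8946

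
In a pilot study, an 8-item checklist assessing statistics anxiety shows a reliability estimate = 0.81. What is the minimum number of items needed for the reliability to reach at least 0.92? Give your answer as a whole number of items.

Invert Spearman-Brown to solve for n:
n = r*(1 − r) / [ r (1 − r*) ]
n = 0.92(1 − 0.81) / [0.81(1 − 0.92)]
n = 0.1748 / 0.0648 ≈ 2.6975
Items needed = n × 8 = 2.6975 × 8 ≈ 21.58 → round up to 22

22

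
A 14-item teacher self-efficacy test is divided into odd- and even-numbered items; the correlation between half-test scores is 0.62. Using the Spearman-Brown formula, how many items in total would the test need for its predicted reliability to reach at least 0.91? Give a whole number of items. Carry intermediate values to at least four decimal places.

r_full = 2(0.62)/(1 + 0.62) = 0.7654
n = r_tgt(1 − r_full) / [r_full(1 − r_tgt)] = 0.91 × 0.2346 / (0.7654 × 0.09) ≈ 3.0991
Items = 3.0991 × 14 ≈ 43.39 → 44

44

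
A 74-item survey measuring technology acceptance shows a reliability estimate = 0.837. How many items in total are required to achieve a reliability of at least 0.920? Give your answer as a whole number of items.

166

Rearranging the Spearman-Brown formula for n,
n = r*(1 − r) / [ r (1 − r*) ]
n = 0.920(1 − 0.837) / [0.837(1 − 0.920)]
  = 0.149960 / 0.066960 = 2.2395
Items needed = n × 74 = 2.2395 × 74 ≈ 165.72 → round up to 166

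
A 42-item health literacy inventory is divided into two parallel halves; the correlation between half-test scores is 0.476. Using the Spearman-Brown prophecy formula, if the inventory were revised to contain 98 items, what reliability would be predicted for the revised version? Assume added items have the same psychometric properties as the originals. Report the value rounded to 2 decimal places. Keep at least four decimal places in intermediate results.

0.81

First correct the split-half correlation to full-test reliability: r_full = 2 × 0.476 / (1 + 0.476) ≈ 0.6450
Then adjust to 98 items: n = 98/42 = 2.3333
r_new = n·r_full / (1 + (n − 1)·r_full) = 1.5050 / 1.8600 ≈ 0.8091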